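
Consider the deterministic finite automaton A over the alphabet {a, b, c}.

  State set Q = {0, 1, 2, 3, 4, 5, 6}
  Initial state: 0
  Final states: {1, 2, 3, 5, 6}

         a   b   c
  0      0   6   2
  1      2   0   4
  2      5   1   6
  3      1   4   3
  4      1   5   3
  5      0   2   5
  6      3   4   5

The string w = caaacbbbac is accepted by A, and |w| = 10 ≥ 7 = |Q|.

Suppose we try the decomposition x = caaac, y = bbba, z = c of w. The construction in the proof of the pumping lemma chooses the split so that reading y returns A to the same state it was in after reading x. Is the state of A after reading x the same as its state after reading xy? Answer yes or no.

no

State sequence: 0 -c-> 2 -a-> 5 -a-> 0 -a-> 0 -c-> 2 -b-> 1 -b-> 0 -b-> 6 -a-> 3

After x (step 5): 2. After xy (step 9): 3.
They differ (2 ≠ 3), so y is not a cycle from the state after x; this split is not the one the pumping-lemma construction produces, and pumping y need not keep the string in L(A).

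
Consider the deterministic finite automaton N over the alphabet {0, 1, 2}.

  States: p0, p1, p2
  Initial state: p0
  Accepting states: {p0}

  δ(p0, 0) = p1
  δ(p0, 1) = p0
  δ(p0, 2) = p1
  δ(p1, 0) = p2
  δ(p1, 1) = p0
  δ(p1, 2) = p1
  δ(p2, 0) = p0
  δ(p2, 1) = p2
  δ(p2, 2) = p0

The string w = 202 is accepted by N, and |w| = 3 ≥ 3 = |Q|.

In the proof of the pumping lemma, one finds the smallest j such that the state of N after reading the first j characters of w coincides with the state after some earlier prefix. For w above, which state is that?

p0

State sequence: p0 -2-> p1 -0-> p2 -2-> p0
First repeat at step 3: p0 was already visited.

The earliest repeat is at step j = 3: N is in p0, which it already visited at step i = 0.
The DFA has 3 states, so the proof of the pumping lemma guarantees a repeated state among the first 3+1 visited; the segment between the two visits is the pumpable y.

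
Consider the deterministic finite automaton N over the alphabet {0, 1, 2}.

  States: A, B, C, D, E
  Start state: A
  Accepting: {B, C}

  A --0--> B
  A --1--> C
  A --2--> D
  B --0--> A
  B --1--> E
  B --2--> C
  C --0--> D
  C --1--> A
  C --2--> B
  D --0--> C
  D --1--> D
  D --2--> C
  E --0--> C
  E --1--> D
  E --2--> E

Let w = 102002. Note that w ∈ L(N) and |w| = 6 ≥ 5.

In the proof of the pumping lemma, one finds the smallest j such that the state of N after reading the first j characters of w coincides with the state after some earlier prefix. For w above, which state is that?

State sequence: A -1-> C -0-> D -2-> C -0-> D -0-> C -2-> B
First repeat at step 3: C was already visited.

The earliest repeat is at step j = 3: N is in C, which it already visited at step i = 1.
Pumping length from the standard proof: p = 5 (the number of states). The repeated state found above gives |xy| = j ≤ 5 and |y| = j − i ≥ 1.

C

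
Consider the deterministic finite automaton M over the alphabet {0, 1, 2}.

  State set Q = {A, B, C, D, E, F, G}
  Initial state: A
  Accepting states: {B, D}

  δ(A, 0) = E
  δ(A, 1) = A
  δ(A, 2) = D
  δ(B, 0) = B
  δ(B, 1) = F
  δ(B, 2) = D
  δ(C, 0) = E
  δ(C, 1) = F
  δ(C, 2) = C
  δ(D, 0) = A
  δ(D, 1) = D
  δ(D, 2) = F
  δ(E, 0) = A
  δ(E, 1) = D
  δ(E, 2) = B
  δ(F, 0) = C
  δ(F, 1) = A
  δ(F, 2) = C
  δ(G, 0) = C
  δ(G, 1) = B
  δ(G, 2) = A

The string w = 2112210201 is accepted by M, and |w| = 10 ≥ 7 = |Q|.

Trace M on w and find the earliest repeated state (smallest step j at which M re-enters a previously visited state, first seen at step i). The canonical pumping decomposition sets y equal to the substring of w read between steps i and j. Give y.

Run of M on w = 2 1 1 2 2 1 0 2 0 1:
  step 0: A  (start)
  step 1: D  (read 2: A→D)
  step 2: D  (read 1: D→D)   ← first repeat (D seen earlier)
  step 3: D  (read 1: D→D)
  step 4: F  (read 2: D→F)
  step 5: C  (read 2: F→C)
  step 6: F  (read 1: C→F)
  step 7: C  (read 0: F→C)
  step 8: C  (read 2: C→C)
  step 9: E  (read 0: C→E)
  step 10: D  (read 1: E→D)

So i = 1, j = 2, giving x = w[0:1] = 2, y = w[1:2] = 1, z = w[2:10] = 12210201.
Check: |xy| = 2 ≤ 7 and |y| = 1 ≥ 1. Reading y takes M from D back to D, so every xyⁱz is accepted.

1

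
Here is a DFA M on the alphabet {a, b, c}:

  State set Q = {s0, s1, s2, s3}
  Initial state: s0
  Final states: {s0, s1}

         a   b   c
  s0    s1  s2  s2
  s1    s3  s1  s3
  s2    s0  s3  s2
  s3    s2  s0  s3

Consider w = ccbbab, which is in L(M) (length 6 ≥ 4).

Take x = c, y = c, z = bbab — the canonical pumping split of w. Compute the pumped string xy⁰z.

cbbab

xy⁰z = xz = c·bbab = cbbab.
Reading y = c takes M from s2 back to s2, so after x the machine is still in s2, and z then leads to the accepting state s1. Hence cbbab ∈ L(M).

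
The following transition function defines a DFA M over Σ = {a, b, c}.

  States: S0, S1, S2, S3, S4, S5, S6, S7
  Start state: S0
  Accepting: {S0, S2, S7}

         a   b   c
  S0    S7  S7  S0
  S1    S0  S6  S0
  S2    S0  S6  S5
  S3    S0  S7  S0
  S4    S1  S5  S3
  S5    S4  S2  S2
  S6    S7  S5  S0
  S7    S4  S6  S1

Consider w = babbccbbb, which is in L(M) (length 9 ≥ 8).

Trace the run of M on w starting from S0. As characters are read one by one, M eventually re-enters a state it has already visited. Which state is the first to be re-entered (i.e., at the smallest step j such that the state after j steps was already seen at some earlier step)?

S5

State sequence: S0 -b-> S7 -a-> S4 -b-> S5 -b-> S2 -c-> S5 -c-> S2 -b-> S6 -b-> S5 -b-> S2
First repeat at step 5: S5 was already visited.

The earliest repeat is at step j = 5: M is in S5, which it already visited at step i = 3.
Since M has 8 states, any run of length ≥ 8 visits 8+1 states, so by pigeonhole some state repeats within the first 8 steps — that repeat gives the pumpable loop.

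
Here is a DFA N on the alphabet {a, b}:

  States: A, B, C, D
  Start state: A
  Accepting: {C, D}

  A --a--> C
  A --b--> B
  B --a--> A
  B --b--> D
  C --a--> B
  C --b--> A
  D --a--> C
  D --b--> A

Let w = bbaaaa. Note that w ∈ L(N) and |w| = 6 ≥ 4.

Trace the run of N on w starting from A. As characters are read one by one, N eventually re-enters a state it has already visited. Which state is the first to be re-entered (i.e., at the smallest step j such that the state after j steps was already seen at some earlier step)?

State sequence: A -b-> B -b-> D -a-> C -a-> B -a-> A -a-> C
First repeat at step 4: B was already visited.

The earliest repeat is at step j = 4: N is in B, which it already visited at step i = 1.
Since N has 4 states, any run of length ≥ 4 visits 4+1 states, so by pigeonhole some state repeats within the first 4 steps — that repeat gives the pumpable loop.

B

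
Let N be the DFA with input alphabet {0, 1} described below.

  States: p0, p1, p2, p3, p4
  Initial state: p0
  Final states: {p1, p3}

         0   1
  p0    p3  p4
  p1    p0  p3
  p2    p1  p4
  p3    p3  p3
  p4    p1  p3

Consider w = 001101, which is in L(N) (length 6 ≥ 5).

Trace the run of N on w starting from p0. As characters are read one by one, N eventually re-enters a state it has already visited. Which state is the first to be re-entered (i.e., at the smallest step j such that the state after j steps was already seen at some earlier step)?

Run of N on w = 0 0 1 1 0 1:
  step 0: p0  (start)
  step 1: p3  (read 0: p0→p3)
  step 2: p3  (read 0: p3→p3)   ← first repeat (p3 seen earlier)
  step 3: p3  (read 1: p3→p3)
  step 4: p3  (read 1: p3→p3)
  step 5: p3  (read 0: p3→p3)
  step 6: p3  (read 1: p3→p3)

The earliest repeat is at step j = 2: N is in p3, which it already visited at step i = 1.

p3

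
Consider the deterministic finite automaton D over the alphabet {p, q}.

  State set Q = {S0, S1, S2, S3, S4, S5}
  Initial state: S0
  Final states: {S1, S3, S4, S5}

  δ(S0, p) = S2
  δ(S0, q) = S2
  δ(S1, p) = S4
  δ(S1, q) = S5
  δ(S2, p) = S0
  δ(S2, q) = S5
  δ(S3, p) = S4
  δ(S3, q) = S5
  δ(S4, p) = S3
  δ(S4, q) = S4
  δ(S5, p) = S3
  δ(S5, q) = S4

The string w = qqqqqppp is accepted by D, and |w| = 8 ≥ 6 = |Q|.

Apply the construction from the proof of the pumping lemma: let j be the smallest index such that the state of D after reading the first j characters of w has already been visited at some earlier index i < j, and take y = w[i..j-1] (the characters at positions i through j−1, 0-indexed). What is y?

q

State sequence: S0 -q-> S2 -q-> S5 -q-> S4 -q-> S4 -q-> S4 -p-> S3 -p-> S4 -p-> S3
First repeat at step 4: S4 was already visited.

So i = 3, j = 4, giving x = w[0:3] = qqq, y = w[3:4] = q, z = w[4:8] = qppp.
Check: |xy| = 4 ≤ 6 and |y| = 1 ≥ 1. Reading y takes D from S4 back to S4, so every xyⁱz is accepted.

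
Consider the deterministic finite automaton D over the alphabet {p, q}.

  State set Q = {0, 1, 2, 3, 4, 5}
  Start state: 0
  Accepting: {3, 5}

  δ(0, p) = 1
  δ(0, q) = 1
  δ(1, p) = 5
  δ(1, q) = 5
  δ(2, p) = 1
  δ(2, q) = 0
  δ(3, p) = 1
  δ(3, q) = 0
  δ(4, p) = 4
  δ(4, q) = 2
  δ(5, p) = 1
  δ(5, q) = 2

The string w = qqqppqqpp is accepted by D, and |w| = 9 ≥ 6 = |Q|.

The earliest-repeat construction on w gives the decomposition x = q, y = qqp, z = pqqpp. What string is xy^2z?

xy^2z = q·qqp·qqp·pqqpp = qqqpqqppqqpp.
Reading y = qqp takes D from 1 back to 1, so after x·y·y the machine is still in 1, and z then leads to the accepting state 5. Hence qqqpqqppqqpp ∈ L(D).

qqqpqqppqqpp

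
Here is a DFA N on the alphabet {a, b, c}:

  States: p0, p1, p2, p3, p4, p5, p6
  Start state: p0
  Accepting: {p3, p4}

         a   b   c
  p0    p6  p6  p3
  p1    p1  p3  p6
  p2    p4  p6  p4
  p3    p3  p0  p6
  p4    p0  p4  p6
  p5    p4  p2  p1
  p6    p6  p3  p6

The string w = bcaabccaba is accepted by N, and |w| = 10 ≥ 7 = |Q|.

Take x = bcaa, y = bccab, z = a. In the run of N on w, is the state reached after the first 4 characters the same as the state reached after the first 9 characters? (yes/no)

State sequence: p0 -b-> p6 -c-> p6 -a-> p6 -a-> p6 -b-> p3 -c-> p6 -c-> p6 -a-> p6 -b-> p3

After x (step 4): p6. After xy (step 9): p3.
They differ (p6 ≠ p3), so y is not a cycle from the state after x; this split is not the one the pumping-lemma construction produces, and pumping y need not keep the string in L(N).

no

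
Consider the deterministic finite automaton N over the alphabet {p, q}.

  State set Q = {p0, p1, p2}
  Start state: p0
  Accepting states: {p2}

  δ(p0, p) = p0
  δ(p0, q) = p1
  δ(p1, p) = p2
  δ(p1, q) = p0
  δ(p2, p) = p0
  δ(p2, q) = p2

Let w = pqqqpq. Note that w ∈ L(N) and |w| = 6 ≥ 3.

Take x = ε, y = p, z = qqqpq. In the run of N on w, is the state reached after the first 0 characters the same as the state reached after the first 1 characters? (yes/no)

Run of N on the first 1 characters of w = p:
  step 0: p0  (start)
  step 1: p0  (read p: p0→p0)

After x (step 0): p0. After xy (step 1): p0.
They match, so y = p drives N around a cycle from p0 back to itself; pumping y any number of times keeps N in p0 before reading z, and xyⁱz ∈ L(N) for every i ≥ 0.

yes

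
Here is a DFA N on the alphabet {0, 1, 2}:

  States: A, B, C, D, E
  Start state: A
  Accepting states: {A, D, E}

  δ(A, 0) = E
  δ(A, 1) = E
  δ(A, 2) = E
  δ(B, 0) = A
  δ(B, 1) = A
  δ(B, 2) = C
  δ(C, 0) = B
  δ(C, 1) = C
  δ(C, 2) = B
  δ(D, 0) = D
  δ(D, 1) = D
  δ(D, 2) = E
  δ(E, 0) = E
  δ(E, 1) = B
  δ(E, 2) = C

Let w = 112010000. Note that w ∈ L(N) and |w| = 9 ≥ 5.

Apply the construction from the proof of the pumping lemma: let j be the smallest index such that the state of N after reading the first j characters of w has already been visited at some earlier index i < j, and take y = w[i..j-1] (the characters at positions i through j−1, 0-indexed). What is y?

20

Run of N on w = 1 1 2 0 1 0 0 0 0:
  step 0: A  (start)
  step 1: E  (read 1: A→E)
  step 2: B  (read 1: E→B)
  step 3: C  (read 2: B→C)
  step 4: B  (read 0: C→B)   ← first repeat (B seen earlier)
  step 5: A  (read 1: B→A)
  step 6: E  (read 0: A→E)
  step 7: E  (read 0: E→E)
  step 8: E  (read 0: E→E)
  step 9: E  (read 0: E→E)

So i = 2, j = 4, giving x = w[0:2] = 11, y = w[2:4] = 20, z = w[4:9] = 10000.
Check: |xy| = 4 ≤ 5 and |y| = 2 ≥ 1. Reading y takes N from B back to B, so every xyⁱz is accepted.
Since N has 5 states, any run of length ≥ 5 visits 5+1 states, so by pigeonhole some state repeats within the first 5 steps — that repeat gives the pumpable loop.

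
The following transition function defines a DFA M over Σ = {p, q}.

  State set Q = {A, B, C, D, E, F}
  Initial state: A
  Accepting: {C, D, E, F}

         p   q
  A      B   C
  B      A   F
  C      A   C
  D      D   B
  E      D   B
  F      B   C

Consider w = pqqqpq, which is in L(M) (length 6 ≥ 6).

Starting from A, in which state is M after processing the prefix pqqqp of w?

Run of M on the first 5 characters of w = p q q q p:
  step 0: A  (start)
  step 1: B  (read p: A→B)
  step 2: F  (read q: B→F)
  step 3: C  (read q: F→C)
  step 4: C  (read q: C→C)
  step 5: A  (read p: C→A)

After reading 5 characters, M is in state A.

A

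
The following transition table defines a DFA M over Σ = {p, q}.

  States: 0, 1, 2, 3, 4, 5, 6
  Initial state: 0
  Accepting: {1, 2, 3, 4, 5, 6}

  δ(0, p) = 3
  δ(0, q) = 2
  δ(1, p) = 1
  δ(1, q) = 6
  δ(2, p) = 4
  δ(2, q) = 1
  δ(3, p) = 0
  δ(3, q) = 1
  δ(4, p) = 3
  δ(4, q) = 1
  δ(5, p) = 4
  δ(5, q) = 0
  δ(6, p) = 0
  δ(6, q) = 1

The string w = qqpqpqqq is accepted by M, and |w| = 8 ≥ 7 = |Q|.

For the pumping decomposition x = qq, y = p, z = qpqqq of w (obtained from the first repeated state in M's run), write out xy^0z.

xy⁰z = xz = qq·qpqqq = qqqpqqq.
Reading y = p takes M from 1 back to 1, so after x the machine is still in 1, and z then leads to the accepting state 6. Hence qqqpqqq ∈ L(M).

qqqpqqq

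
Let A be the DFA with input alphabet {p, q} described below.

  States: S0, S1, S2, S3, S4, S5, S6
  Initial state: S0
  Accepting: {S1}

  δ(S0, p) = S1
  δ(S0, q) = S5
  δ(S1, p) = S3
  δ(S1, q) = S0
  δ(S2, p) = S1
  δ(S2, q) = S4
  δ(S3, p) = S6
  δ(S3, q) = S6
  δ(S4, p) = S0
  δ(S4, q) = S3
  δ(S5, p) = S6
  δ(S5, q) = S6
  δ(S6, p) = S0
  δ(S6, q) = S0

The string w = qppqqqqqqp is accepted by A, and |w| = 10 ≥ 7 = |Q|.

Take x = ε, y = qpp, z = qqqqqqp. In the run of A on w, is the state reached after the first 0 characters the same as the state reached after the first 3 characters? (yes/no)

Run of A on the first 3 characters of w = q p p:
  step 0: S0  (start)
  step 1: S5  (read q: S0→S5)
  step 2: S6  (read p: S5→S6)
  step 3: S0  (read p: S6→S0)

After x (step 0): S0. After xy (step 3): S0.
They match, so y = qpp drives A around a cycle from S0 back to itself; pumping y any number of times keeps A in S0 before reading z, and xyⁱz ∈ L(A) for every i ≥ 0.

yes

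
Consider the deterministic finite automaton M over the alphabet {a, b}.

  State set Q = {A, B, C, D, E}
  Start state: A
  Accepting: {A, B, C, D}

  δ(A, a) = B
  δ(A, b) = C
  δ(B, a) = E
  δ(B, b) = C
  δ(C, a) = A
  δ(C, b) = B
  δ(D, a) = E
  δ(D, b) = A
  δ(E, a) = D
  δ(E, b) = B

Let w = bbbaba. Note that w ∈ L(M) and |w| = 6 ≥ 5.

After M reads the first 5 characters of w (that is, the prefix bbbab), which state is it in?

Run of M on the first 5 characters of w = b b b a b:
  step 0: A  (start)
  step 1: C  (read b: A→C)
  step 2: B  (read b: C→B)
  step 3: C  (read b: B→C)
  step 4: A  (read a: C→A)
  step 5: C  (read b: A→C)

After reading 5 characters, M is in state C.

C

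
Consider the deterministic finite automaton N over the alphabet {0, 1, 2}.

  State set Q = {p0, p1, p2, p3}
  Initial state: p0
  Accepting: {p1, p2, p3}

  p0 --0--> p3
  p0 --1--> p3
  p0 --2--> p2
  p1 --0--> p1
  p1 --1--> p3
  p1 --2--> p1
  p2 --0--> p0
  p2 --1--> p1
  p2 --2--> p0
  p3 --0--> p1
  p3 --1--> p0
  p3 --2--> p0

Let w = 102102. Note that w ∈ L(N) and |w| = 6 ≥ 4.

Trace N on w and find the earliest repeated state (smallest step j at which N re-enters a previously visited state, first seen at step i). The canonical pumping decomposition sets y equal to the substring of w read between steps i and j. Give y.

2

State sequence: p0 -1-> p3 -0-> p1 -2-> p1 -1-> p3 -0-> p1 -2-> p1
First repeat at step 3: p1 was already visited.

So i = 2, j = 3, giving x = w[0:2] = 10, y = w[2:3] = 2, z = w[3:6] = 102.
Check: |xy| = 3 ≤ 4 and |y| = 1 ≥ 1. Reading y takes N from p1 back to p1, so every xyⁱz is accepted.
The DFA has 4 states, so the proof of the pumping lemma guarantees a repeated state among the first 4+1 visited; the segment between the two visits is the pumpable y.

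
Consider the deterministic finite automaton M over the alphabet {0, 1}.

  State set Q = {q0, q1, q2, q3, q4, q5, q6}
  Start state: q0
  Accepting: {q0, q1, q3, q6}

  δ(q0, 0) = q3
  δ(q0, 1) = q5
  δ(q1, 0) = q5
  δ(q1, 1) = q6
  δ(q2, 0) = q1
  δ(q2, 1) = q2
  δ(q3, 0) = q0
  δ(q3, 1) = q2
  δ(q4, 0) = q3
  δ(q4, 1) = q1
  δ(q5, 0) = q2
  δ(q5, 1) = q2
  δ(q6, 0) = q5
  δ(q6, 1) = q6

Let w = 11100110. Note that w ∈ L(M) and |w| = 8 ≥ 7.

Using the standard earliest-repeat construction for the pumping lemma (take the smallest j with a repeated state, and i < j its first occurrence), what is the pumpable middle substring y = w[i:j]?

1

State sequence: q0 -1-> q5 -1-> q2 -1-> q2 -0-> q1 -0-> q5 -1-> q2 -1-> q2 -0-> q1
First repeat at step 3: q2 was already visited.

So i = 2, j = 3, giving x = w[0:2] = 11, y = w[2:3] = 1, z = w[3:8] = 00110.
Check: |xy| = 3 ≤ 7 and |y| = 1 ≥ 1. Reading y takes M from q2 back to q2, so every xyⁱz is accepted.
The DFA has 7 states, so the proof of the pumping lemma guarantees a repeated state among the first 7+1 visited; the segment between the two visits is the pumpable y.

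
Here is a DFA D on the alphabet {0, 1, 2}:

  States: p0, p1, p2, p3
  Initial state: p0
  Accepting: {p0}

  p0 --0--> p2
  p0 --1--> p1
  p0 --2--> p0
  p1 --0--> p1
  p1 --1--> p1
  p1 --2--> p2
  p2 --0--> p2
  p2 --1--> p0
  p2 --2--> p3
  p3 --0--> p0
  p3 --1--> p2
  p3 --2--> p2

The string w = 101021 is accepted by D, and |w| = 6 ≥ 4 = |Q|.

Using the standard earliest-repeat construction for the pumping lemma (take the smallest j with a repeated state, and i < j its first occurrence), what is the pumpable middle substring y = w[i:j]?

State sequence: p0 -1-> p1 -0-> p1 -1-> p1 -0-> p1 -2-> p2 -1-> p0
First repeat at step 2: p1 was already visited.

So i = 1, j = 2, giving x = w[0:1] = 1, y = w[1:2] = 0, z = w[2:6] = 1021.
Check: |xy| = 2 ≤ 4 and |y| = 1 ≥ 1. Reading y takes D from p1 back to p1, so every xyⁱz is accepted.

0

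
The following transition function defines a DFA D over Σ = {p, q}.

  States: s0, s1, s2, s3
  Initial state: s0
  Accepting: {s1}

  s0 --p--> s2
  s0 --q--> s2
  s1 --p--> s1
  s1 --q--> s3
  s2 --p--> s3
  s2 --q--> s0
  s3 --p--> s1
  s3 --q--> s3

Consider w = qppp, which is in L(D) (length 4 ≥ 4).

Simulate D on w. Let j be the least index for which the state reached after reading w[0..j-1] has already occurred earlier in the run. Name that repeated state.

Run of D on w = q p p p:
  step 0: s0  (start)
  step 1: s2  (read q: s0→s2)
  step 2: s3  (read p: s2→s3)
  step 3: s1  (read p: s3→s1)
  step 4: s1  (read p: s1→s1)   ← first repeat (s1 seen earlier)

The earliest repeat is at step j = 4: D is in s1, which it already visited at step i = 3.
With |Q| = 4, pigeonhole forces a state repeat no later than step 4; the substring read between the first and second visits to that state can be pumped.

s1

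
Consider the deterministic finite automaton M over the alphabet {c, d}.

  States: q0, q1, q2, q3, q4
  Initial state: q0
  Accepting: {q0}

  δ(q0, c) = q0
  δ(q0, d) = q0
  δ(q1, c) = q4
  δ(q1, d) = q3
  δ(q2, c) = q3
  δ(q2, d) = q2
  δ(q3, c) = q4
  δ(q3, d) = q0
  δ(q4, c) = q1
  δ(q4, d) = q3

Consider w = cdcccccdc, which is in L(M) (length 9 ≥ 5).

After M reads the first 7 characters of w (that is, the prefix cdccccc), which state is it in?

Run of M on the first 7 characters of w = c d c c c c c:
  step 0: q0  (start)
  step 1: q0  (read c: q0→q0)
  step 2: q0  (read d: q0→q0)
  step 3: q0  (read c: q0→q0)
  step 4: q0  (read c: q0→q0)
  step 5: q0  (read c: q0→q0)
  step 6: q0  (read c: q0→q0)
  step 7: q0  (read c: q0→q0)

After reading 7 characters, M is in state q0.

q0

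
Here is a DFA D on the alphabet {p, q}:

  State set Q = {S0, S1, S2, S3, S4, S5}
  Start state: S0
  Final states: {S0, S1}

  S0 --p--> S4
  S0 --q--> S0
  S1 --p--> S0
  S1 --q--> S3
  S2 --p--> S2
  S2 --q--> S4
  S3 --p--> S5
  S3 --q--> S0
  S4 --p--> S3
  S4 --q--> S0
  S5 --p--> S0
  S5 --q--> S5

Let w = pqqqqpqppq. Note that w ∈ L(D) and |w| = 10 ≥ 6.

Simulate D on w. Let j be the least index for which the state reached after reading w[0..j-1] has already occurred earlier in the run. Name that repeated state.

Run of D on w = p q q q q p q p p q:
  step 0: S0  (start)
  step 1: S4  (read p: S0→S4)
  step 2: S0  (read q: S4→S0)   ← first repeat (S0 seen earlier)
  step 3: S0  (read q: S0→S0)
  step 4: S0  (read q: S0→S0)
  step 5: S0  (read q: S0→S0)
  step 6: S4  (read p: S0→S4)
  step 7: S0  (read q: S4→S0)
  step 8: S4  (read p: S0→S4)
  step 9: S3  (read p: S4→S3)
  step 10: S0  (read q: S3→S0)

The earliest repeat is at step j = 2: D is in S0, which it already visited at step i = 0.
With |Q| = 6, pigeonhole forces a state repeat no later than step 6; the substring read between the first and second visits to that state can be pumped.

S0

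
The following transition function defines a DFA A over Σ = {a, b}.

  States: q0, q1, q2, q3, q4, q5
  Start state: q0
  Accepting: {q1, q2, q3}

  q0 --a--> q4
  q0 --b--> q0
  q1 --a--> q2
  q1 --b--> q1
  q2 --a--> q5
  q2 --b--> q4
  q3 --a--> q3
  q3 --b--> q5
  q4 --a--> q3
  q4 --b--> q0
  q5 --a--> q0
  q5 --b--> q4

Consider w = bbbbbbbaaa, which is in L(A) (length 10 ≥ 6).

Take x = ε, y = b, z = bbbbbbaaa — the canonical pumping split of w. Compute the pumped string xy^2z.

xy^2z = ε·b·b·bbbbbbaaa = bbbbbbbbaaa.
Reading y = b takes A from q0 back to q0, so after x·y·y the machine is still in q0, and z then leads to the accepting state q3. Hence bbbbbbbbaaa ∈ L(A).

bbbbbbbbaaa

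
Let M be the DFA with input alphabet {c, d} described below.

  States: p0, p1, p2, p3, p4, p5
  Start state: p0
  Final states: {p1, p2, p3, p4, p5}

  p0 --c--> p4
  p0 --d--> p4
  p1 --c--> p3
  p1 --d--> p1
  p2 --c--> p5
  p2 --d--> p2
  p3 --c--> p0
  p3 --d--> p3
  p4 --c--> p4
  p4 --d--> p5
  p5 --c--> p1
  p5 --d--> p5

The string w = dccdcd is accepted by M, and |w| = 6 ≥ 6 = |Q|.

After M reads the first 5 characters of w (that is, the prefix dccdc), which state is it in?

p1

Run of M on the first 5 characters of w = d c c d c:
  step 0: p0  (start)
  step 1: p4  (read d: p0→p4)
  step 2: p4  (read c: p4→p4)
  step 3: p4  (read c: p4→p4)
  step 4: p5  (read d: p4→p5)
  step 5: p1  (read c: p5→p1)

After reading 5 characters, M is in state p1.
(This kind of state-tracing is the core of the pumping-lemma construction: with 6 states, pigeonhole forces a repeat within the first 6 steps.)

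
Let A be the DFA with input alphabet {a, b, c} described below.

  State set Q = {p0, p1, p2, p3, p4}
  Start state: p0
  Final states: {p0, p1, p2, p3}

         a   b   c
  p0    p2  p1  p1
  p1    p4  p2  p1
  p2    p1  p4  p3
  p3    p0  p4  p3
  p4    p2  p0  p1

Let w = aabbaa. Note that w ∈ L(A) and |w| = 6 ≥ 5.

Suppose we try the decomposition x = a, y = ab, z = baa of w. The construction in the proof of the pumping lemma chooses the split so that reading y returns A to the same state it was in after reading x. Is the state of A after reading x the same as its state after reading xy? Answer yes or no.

State sequence: p0 -a-> p2 -a-> p1 -b-> p2

After x (step 1): p2. After xy (step 3): p2.
They match, so y = ab drives A around a cycle from p2 back to itself; pumping y any number of times keeps A in p2 before reading z, and xyⁱz ∈ L(A) for every i ≥ 0.

yes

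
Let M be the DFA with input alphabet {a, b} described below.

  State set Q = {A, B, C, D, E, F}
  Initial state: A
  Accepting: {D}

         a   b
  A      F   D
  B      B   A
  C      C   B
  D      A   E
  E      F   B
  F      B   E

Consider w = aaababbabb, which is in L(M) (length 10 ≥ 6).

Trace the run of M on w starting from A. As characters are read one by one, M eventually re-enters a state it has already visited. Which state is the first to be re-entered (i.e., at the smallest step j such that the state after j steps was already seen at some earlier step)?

State sequence: A -a-> F -a-> B -a-> B -b-> A -a-> F -b-> E -b-> B -a-> B -b-> A -b-> D
First repeat at step 3: B was already visited.

The earliest repeat is at step j = 3: M is in B, which it already visited at step i = 2.
The DFA has 6 states, so the proof of the pumping lemma guarantees a repeated state among the first 6+1 visited; the segment between the two visits is the pumpable y.

B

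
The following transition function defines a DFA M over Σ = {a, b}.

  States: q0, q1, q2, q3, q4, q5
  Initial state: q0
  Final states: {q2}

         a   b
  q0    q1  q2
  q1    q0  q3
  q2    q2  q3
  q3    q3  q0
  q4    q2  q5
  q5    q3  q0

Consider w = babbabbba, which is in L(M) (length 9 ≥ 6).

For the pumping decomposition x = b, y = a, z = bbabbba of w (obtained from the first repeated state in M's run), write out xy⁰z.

xy⁰z = xz = b·bbabbba = bbbabbba.
Reading y = a takes M from q2 back to q2, so after x the machine is still in q2, and z then leads to the accepting state q2. Hence bbbabbba ∈ L(M).

bbbabbba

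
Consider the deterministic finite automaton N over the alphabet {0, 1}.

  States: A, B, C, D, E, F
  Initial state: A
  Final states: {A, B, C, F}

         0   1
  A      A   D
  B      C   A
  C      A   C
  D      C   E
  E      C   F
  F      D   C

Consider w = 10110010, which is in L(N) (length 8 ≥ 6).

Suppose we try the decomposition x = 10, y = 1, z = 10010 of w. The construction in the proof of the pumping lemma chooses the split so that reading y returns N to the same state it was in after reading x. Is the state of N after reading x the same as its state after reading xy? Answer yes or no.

yes

State sequence: A -1-> D -0-> C -1-> C

After x (step 2): C. After xy (step 3): C.
They match, so y = 1 drives N around a cycle from C back to itself; pumping y any number of times keeps N in C before reading z, and xyⁱz ∈ L(N) for every i ≥ 0.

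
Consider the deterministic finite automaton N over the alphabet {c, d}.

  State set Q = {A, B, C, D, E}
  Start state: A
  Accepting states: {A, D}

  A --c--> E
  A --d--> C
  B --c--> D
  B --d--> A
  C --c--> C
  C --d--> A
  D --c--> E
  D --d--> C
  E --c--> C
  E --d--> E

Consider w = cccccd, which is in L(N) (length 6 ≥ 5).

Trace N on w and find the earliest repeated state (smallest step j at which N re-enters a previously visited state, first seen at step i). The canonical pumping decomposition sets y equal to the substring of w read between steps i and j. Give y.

c

State sequence: A -c-> E -c-> C -c-> C -c-> C -c-> C -d-> A
First repeat at step 3: C was already visited.

So i = 2, j = 3, giving x = w[0:2] = cc, y = w[2:3] = c, z = w[3:6] = ccd.
Check: |xy| = 3 ≤ 5 and |y| = 1 ≥ 1. Reading y takes N from C back to C, so every xyⁱz is accepted.
With |Q| = 5, pigeonhole forces a state repeat no later than step 5; the substring read between the first and second visits to that state can be pumped.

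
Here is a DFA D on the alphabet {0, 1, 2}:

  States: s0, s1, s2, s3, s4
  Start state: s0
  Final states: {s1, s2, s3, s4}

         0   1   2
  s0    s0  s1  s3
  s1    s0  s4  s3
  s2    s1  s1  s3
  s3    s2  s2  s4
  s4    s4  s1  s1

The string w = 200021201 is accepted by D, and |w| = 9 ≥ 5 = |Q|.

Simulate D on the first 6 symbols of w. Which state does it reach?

State sequence: s0 -2-> s3 -0-> s2 -0-> s1 -0-> s0 -2-> s3 -1-> s2

After reading 6 characters, D is in state s2.

s2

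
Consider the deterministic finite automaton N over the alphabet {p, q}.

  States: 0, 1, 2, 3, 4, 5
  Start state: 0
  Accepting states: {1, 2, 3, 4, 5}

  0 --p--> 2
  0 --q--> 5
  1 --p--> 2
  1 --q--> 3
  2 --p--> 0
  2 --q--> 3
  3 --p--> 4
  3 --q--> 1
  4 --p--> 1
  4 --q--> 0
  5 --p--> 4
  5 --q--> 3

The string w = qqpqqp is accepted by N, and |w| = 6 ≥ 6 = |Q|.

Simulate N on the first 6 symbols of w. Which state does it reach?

4

State sequence: 0 -q-> 5 -q-> 3 -p-> 4 -q-> 0 -q-> 5 -p-> 4

After reading 6 characters, N is in state 4.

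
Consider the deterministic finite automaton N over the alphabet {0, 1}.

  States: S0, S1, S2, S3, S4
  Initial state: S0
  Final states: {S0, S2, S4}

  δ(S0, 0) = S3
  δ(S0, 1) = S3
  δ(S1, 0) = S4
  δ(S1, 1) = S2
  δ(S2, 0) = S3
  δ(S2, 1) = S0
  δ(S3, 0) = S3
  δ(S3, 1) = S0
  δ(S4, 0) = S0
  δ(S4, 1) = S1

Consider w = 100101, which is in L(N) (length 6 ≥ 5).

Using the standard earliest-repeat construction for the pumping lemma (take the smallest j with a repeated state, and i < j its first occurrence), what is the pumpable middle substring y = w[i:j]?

0

State sequence: S0 -1-> S3 -0-> S3 -0-> S3 -1-> S0 -0-> S3 -1-> S0
First repeat at step 2: S3 was already visited.

So i = 1, j = 2, giving x = w[0:1] = 1, y = w[1:2] = 0, z = w[2:6] = 0101.
Check: |xy| = 2 ≤ 5 and |y| = 1 ≥ 1. Reading y takes N from S3 back to S3, so every xyⁱz is accepted.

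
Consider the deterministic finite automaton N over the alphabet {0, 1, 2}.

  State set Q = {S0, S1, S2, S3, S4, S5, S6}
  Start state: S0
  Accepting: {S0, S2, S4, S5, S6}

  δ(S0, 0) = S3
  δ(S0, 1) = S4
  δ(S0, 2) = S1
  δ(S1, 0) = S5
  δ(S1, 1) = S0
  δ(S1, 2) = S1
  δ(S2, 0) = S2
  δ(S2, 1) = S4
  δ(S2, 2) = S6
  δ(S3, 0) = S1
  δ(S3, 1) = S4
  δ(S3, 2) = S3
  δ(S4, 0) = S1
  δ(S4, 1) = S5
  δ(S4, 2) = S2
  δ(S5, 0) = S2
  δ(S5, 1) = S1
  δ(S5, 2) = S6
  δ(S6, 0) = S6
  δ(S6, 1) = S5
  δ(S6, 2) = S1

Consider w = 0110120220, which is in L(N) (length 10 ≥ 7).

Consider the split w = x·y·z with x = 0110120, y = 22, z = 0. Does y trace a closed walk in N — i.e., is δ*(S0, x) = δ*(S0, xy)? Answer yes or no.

State sequence: S0 -0-> S3 -1-> S4 -1-> S5 -0-> S2 -1-> S4 -2-> S2 -0-> S2 -2-> S6 -2-> S1

After x (step 7): S2. After xy (step 9): S1.
They differ (S2 ≠ S1), so y is not a cycle from the state after x; this split is not the one the pumping-lemma construction produces, and pumping y need not keep the string in L(N).

no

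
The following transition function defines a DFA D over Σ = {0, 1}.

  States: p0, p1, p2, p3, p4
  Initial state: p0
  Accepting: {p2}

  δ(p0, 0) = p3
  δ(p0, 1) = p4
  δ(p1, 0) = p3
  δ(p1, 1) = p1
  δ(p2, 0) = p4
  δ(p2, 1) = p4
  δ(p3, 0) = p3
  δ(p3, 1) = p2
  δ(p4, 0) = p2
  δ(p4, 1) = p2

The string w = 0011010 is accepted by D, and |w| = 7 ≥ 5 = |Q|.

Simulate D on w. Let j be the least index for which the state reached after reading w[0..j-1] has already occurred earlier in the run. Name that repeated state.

p3

State sequence: p0 -0-> p3 -0-> p3 -1-> p2 -1-> p4 -0-> p2 -1-> p4 -0-> p2
First repeat at step 2: p3 was already visited.

The earliest repeat is at step j = 2: D is in p3, which it already visited at step i = 1.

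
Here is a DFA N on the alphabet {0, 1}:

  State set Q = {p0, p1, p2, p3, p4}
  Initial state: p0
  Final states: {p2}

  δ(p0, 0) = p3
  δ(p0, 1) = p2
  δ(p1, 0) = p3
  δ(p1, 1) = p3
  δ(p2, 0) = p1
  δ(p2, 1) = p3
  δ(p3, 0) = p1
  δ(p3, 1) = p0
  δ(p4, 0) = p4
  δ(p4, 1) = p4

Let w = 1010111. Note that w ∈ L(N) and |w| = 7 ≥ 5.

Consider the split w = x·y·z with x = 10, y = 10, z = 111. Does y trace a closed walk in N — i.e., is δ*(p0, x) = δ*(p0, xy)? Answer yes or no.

yes

State sequence: p0 -1-> p2 -0-> p1 -1-> p3 -0-> p1

After x (step 2): p1. After xy (step 4): p1.
They match, so y = 10 drives N around a cycle from p1 back to itself; pumping y any number of times keeps N in p1 before reading z, and xyⁱz ∈ L(N) for every i ≥ 0.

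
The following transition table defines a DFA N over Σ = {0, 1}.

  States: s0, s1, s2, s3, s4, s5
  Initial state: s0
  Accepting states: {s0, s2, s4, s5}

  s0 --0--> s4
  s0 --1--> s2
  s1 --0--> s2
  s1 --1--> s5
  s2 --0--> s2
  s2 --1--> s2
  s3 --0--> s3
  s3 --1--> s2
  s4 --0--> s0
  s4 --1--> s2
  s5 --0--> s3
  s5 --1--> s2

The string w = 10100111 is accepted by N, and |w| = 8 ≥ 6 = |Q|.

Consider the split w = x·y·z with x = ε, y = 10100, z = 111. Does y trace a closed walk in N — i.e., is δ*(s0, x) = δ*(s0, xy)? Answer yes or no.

State sequence: s0 -1-> s2 -0-> s2 -1-> s2 -0-> s2 -0-> s2

After x (step 0): s0. After xy (step 5): s2.
They differ (s0 ≠ s2), so y is not a cycle from the state after x; this split is not the one the pumping-lemma construction produces, and pumping y need not keep the string in L(N).

no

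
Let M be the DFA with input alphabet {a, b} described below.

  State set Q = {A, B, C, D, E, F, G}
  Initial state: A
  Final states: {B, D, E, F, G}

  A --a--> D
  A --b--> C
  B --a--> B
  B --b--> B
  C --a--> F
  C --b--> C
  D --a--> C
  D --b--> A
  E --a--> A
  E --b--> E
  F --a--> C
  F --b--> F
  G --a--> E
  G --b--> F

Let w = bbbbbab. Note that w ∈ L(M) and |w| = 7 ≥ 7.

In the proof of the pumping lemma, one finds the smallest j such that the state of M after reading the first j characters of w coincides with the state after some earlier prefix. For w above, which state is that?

State sequence: A -b-> C -b-> C -b-> C -b-> C -b-> C -a-> F -b-> F
First repeat at step 2: C was already visited.

The earliest repeat is at step j = 2: M is in C, which it already visited at step i = 1.
Pumping length from the standard proof: p = 7 (the number of states). The repeated state found above gives |xy| = j ≤ 7 and |y| = j − i ≥ 1.

C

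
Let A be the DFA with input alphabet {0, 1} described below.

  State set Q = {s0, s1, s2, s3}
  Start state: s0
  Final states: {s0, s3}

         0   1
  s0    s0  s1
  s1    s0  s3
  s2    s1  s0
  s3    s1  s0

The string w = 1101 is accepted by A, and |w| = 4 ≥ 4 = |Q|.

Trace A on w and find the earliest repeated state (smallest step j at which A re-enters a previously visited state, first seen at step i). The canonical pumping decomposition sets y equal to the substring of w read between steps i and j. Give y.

Run of A on w = 1 1 0 1:
  step 0: s0  (start)
  step 1: s1  (read 1: s0→s1)
  step 2: s3  (read 1: s1→s3)
  step 3: s1  (read 0: s3→s1)   ← first repeat (s1 seen earlier)
  step 4: s3  (read 1: s1→s3)

So i = 1, j = 3, giving x = w[0:1] = 1, y = w[1:3] = 10, z = w[3:4] = 1.
Check: |xy| = 3 ≤ 4 and |y| = 2 ≥ 1. Reading y takes A from s1 back to s1, so every xyⁱz is accepted.

10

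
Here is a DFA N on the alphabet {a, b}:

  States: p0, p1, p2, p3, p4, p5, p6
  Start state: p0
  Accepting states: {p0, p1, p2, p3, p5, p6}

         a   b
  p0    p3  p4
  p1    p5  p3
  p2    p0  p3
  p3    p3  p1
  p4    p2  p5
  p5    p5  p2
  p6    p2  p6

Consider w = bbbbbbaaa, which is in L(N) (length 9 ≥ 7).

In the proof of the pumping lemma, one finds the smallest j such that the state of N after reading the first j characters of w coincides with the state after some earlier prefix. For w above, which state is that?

Run of N on w = b b b b b b a a a:
  step 0: p0  (start)
  step 1: p4  (read b: p0→p4)
  step 2: p5  (read b: p4→p5)
  step 3: p2  (read b: p5→p2)
  step 4: p3  (read b: p2→p3)
  step 5: p1  (read b: p3→p1)
  step 6: p3  (read b: p1→p3)   ← first repeat (p3 seen earlier)
  step 7: p3  (read a: p3→p3)
  step 8: p3  (read a: p3→p3)
  step 9: p3  (read a: p3→p3)

The earliest repeat is at step j = 6: N is in p3, which it already visited at step i = 4.
The DFA has 7 states, so the proof of the pumping lemma guarantees a repeated state among the first 7+1 visited; the segment between the two visits is the pumpable y.

p3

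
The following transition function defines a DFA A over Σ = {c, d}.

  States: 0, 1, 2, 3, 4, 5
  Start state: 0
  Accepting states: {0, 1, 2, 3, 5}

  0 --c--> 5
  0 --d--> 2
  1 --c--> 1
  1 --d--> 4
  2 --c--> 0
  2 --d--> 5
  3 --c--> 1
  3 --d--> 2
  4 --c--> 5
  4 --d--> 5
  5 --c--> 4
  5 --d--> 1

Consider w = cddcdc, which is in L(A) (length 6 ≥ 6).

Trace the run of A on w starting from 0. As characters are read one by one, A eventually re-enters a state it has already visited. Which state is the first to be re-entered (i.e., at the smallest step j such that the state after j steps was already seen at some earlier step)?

State sequence: 0 -c-> 5 -d-> 1 -d-> 4 -c-> 5 -d-> 1 -c-> 1
First repeat at step 4: 5 was already visited.

The earliest repeat is at step j = 4: A is in 5, which it already visited at step i = 1.
Since A has 6 states, any run of length ≥ 6 visits 6+1 states, so by pigeonhole some state repeats within the first 6 steps — that repeat gives the pumpable loop.

5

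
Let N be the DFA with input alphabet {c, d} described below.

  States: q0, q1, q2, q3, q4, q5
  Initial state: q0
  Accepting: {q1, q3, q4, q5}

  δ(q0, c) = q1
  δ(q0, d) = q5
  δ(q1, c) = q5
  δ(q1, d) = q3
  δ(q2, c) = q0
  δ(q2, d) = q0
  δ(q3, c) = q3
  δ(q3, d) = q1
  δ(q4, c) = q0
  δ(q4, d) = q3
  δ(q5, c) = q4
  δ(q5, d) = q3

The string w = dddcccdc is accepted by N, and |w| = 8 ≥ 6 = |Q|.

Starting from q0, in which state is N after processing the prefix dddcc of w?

q4

State sequence: q0 -d-> q5 -d-> q3 -d-> q1 -c-> q5 -c-> q4

After reading 5 characters, N is in state q4.
(This kind of state-tracing is the core of the pumping-lemma construction: with 6 states, pigeonhole forces a repeat within the first 6 steps.)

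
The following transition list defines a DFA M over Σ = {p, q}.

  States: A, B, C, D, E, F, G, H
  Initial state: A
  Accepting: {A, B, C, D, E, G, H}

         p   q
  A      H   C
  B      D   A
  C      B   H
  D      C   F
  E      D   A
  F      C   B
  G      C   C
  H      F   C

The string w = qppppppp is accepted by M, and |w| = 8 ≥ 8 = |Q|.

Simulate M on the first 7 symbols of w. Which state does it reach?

State sequence: A -q-> C -p-> B -p-> D -p-> C -p-> B -p-> D -p-> C

After reading 7 characters, M is in state C.

C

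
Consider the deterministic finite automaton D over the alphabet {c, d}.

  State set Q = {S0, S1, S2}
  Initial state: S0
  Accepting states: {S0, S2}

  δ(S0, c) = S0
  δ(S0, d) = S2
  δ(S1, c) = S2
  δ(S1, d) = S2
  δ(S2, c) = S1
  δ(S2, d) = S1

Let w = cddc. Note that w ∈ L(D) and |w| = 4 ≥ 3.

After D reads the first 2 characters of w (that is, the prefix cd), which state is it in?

S2

Run of D on the first 2 characters of w = c d:
  step 0: S0  (start)
  step 1: S0  (read c: S0→S0)
  step 2: S2  (read d: S0→S2)

After reading 2 characters, D is in state S2.
(This kind of state-tracing is the core of the pumping-lemma construction: with 3 states, pigeonhole forces a repeat within the first 3 steps.)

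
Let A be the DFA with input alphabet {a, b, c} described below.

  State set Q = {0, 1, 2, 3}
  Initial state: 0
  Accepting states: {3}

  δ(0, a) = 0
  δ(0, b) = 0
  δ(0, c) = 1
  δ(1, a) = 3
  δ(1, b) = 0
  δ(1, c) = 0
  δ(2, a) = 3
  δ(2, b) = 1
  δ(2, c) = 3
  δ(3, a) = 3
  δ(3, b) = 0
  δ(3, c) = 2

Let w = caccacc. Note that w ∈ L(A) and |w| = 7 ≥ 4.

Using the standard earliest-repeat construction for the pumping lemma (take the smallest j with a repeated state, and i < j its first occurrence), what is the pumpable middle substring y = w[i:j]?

State sequence: 0 -c-> 1 -a-> 3 -c-> 2 -c-> 3 -a-> 3 -c-> 2 -c-> 3
First repeat at step 4: 3 was already visited.

So i = 2, j = 4, giving x = w[0:2] = ca, y = w[2:4] = cc, z = w[4:7] = acc.
Check: |xy| = 4 ≤ 4 and |y| = 2 ≥ 1. Reading y takes A from 3 back to 3, so every xyⁱz is accepted.

cc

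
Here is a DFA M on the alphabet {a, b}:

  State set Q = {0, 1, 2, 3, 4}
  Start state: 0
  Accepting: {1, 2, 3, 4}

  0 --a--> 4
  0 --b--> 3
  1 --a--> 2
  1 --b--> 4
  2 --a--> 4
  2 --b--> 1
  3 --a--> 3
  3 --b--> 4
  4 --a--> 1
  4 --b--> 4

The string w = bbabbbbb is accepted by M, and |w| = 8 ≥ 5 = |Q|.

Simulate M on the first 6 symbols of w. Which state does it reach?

Run of M on the first 6 characters of w = b b a b b b:
  step 0: 0  (start)
  step 1: 3  (read b: 0→3)
  step 2: 4  (read b: 3→4)
  step 3: 1  (read a: 4→1)
  step 4: 4  (read b: 1→4)
  step 5: 4  (read b: 4→4)
  step 6: 4  (read b: 4→4)

After reading 6 characters, M is in state 4.

4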